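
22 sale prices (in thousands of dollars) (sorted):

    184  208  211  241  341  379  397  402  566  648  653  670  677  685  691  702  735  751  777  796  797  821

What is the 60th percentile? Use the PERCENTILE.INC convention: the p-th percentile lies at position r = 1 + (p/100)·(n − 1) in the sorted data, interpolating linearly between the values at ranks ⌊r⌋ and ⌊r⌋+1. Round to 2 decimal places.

n = 22.
r = 1 + (60/100)·(22 − 1) = 1 + 12.6 = 13.6.
Rank 13 is 677 and rank 14 is 685.
Interpolate: 677 + 0.6·(685 − 677) = 677 + 0.6·8 = 681.8.

681.80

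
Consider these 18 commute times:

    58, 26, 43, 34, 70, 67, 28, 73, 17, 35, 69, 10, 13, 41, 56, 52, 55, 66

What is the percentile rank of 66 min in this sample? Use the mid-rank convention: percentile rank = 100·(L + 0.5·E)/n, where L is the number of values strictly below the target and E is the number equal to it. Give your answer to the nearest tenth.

Sorted: 10, 13, 17, 26, 28, 34, 35, 41, 43, 52, 55, 56, 58, 66, 67, 69, 70, 73.
Count below 66: L = 13; count equal: E = 1; n = 18.
Percentile rank = 100·(13 + 0.5·1)/18 = 100·13.5/18 = 75.

75.0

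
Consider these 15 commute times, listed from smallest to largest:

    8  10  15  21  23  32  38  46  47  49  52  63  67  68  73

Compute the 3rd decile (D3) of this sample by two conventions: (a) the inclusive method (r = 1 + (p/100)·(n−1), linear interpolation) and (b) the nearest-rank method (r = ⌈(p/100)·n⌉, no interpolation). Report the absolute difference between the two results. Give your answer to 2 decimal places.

1.80

n = 15.
(a) r = 5.2; between ranks 5 (23) and 6 (32): 24.8.
(b) the nearest-rank method: rank 5 → 23.
|24.8 − 23| = 1.8.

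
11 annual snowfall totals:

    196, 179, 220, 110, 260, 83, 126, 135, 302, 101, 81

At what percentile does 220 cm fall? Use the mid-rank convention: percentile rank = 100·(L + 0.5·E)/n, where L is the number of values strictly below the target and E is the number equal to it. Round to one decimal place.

77.3

Sorted: 81, 83, 101, 110, 126, 135, 179, 196, 220, 260, 302.
Count below 220: L = 8; count equal: E = 1; n = 11.
Percentile rank = 100·(8 + 0.5·1)/11 = 100·8.5/11 = 77.27.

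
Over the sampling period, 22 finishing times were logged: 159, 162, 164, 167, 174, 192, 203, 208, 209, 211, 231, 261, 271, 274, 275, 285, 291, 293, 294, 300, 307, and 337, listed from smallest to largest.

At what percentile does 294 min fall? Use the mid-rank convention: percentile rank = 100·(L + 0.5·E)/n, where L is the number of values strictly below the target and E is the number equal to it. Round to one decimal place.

84.1

Count below 294: L = 18; count equal: E = 1; n = 22.
Percentile rank = 100·(18 + 0.5·1)/22 = 100·18.5/22 = 84.09.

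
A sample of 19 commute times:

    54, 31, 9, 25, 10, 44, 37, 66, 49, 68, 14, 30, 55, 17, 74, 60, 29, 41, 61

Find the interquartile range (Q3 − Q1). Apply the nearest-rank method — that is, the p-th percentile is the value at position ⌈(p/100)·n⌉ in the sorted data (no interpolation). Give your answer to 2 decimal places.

Sorted: 9, 10, 14, 17, 25, 29, 30, 31, 37, 41, 44, 49, 54, 55, 60, 61, 66, 68, 74.
n = 19.
P25: rank ⌈25/100·19⌉ = 5 → 25.
P75: rank ⌈75/100·19⌉ = 15 → 60.
Difference: 60 − 25 = 35.

35.00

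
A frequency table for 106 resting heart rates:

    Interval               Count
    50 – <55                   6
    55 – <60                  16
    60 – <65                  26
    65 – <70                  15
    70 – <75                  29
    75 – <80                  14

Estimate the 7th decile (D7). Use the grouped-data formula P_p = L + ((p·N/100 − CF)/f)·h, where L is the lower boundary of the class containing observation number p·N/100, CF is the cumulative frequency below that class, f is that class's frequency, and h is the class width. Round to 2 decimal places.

71.93

N = 106; target position k = 70/100 · 106 = 74.2.
Cumulative frequencies: 6, 22, 48, 63, 92, 106.
Observation 74.2 falls in the class 70 – <75.
L = 70, CF = 63, f = 29, h = 5.
P70 = 70 + ((74.2 − 63)/29)·5 = 70 + 1.93103 = 71.931.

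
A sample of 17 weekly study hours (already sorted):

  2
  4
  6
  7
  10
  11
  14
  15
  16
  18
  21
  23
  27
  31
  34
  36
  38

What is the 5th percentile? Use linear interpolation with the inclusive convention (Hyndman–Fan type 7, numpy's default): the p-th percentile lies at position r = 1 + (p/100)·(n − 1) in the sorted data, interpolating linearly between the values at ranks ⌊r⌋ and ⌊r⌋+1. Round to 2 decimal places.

3.60

n = 17.
r = 1 + (5/100)·(17 − 1) = 1 + 0.8 = 1.8.
Rank 1 is 2 and rank 2 is 4.
Interpolate: 2 + 0.8·(4 − 2) = 2 + 0.8·2 = 3.6.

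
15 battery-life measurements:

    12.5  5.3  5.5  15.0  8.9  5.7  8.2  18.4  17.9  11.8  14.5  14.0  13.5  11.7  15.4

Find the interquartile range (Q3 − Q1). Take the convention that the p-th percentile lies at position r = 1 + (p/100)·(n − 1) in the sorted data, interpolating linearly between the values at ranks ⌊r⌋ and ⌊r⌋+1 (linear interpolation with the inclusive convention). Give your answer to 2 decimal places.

6.20

Sorted: 5.3, 5.5, 5.7, 8.2, 8.9, 11.7, 11.8, 12.5, 13.5, 14.0, 14.5, 15.0, 15.4, 17.9, 18.4.
n = 15.
P25: r = 4.5; ranks 4–5 are 8.2, 8.9; interpolating gives 8.55.
P75: r = 11.5; ranks 11–12 are 14.5, 15.0; interpolating gives 14.75.
Difference: 14.75 − 8.55 = 6.2.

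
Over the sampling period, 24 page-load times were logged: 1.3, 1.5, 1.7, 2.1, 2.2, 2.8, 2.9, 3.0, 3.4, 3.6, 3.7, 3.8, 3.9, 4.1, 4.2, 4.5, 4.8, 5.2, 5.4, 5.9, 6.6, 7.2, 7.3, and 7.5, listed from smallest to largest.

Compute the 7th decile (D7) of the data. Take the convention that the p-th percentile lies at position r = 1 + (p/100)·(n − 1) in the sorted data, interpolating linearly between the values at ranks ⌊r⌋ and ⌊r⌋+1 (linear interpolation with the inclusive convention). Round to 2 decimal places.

n = 24.
r = 1 + (70/100)·(24 − 1) = 1 + 16.1 = 17.1.
Rank 17 is 4.8 and rank 18 is 5.2.
Interpolate: 4.8 + 0.1·(5.2 − 4.8) = 4.8 + 0.1·0.4 = 4.84.

4.84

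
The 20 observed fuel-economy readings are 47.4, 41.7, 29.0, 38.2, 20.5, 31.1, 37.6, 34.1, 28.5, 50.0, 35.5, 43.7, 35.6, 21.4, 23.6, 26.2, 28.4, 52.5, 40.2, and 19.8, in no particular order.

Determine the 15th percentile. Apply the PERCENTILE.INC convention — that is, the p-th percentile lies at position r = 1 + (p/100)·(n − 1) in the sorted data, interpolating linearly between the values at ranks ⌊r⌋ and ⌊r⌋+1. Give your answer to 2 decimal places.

23.27

Sorted: 19.8, 20.5, 21.4, 23.6, 26.2, 28.4, 28.5, 29.0, 31.1, 34.1, 35.5, 35.6, 37.6, 38.2, 40.2, 41.7, 43.7, 47.4, 50.0, 52.5.
n = 20.
r = 1 + (15/100)·(20 − 1) = 1 + 2.85 = 3.85.
Rank 3 is 21.4 and rank 4 is 23.6.
Interpolate: 21.4 + 0.85·(23.6 − 21.4) = 21.4 + 0.85·2.2 = 23.27.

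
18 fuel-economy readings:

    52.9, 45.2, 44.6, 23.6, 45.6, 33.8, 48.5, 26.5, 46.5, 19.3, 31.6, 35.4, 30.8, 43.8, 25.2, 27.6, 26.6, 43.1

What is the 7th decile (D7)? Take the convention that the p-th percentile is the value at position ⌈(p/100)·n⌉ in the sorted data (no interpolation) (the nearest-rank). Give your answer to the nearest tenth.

Sorted: 19.3, 23.6, 25.2, 26.5, 26.6, 27.6, 30.8, 31.6, 33.8, 35.4, 43.1, 43.8, 44.6, 45.2, 45.6, 46.5, 48.5, 52.9.
n = 18.
Position = ⌈70/100 · 18⌉ = ⌈12.6⌉ = 13.
The value at rank 13 is 44.6.

44.6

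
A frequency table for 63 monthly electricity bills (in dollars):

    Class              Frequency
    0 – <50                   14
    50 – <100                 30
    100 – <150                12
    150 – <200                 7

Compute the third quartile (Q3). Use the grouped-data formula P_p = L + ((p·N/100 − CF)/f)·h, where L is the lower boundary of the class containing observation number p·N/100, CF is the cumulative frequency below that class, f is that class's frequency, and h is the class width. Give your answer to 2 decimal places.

113.54

N = 63; target position k = 75/100 · 63 = 47.25.
Cumulative frequencies: 14, 44, 56, 63.
Observation 47.25 falls in the class 100 – <150.
L = 100, CF = 44, f = 12, h = 50.
P75 = 100 + ((47.25 − 44)/12)·50 = 100 + 13.5417 = 113.542.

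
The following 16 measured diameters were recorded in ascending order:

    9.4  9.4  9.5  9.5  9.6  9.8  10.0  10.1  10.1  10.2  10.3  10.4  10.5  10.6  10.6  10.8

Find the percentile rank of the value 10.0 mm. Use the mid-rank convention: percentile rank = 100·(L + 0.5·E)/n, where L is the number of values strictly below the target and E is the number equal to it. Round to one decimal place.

Count below 10.0: L = 6; count equal: E = 1; n = 16.
Percentile rank = 100·(6 + 0.5·1)/16 = 100·6.5/16 = 40.62.

40.6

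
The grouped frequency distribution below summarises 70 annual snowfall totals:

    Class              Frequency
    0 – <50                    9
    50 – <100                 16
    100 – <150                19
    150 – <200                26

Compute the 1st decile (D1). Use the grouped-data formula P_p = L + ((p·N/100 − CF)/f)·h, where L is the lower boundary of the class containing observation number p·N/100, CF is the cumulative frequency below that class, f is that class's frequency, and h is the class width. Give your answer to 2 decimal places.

N = 70; target position k = 10/100 · 70 = 7.
Cumulative frequencies: 9, 25, 44, 70.
Observation 7 falls in the class 0 – <50.
L = 0, CF = 0, f = 9, h = 50.
P10 = 0 + ((7 − 0)/9)·50 = 0 + 38.8889 = 38.8889.

38.89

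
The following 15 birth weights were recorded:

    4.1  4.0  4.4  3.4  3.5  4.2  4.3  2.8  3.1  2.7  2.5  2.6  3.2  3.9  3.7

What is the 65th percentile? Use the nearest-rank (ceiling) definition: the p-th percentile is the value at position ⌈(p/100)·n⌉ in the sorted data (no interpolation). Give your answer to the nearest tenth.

3.9

Sorted: 2.5, 2.6, 2.7, 2.8, 3.1, 3.2, 3.4, 3.5, 3.7, 3.9, 4.0, 4.1, 4.2, 4.3, 4.4.
n = 15.
Position = ⌈65/100 · 15⌉ = ⌈9.75⌉ = 10.
The value at rank 10 is 3.9.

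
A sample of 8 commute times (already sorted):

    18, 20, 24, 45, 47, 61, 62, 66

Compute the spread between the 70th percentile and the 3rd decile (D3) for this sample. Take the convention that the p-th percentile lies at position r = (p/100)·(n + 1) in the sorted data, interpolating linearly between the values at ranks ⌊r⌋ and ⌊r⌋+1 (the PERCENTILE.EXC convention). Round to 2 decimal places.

n = 8.
P30: r = 2.7; ranks 2–3 are 20, 24; interpolating gives 22.8.
P70: r = 6.3; ranks 6–7 are 61, 62; interpolating gives 61.3.
Difference: 61.3 − 22.8 = 38.5.

38.50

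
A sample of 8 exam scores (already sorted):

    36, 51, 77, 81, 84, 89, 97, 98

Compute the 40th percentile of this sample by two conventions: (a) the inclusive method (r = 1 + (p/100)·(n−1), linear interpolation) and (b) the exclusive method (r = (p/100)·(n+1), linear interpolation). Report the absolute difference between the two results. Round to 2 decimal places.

0.80

n = 8.
(a) r = 3.8; between ranks 3 (77) and 4 (81): 80.2.
(b) r = 3.6; between ranks 3 (77) and 4 (81): 79.4.
|80.2 − 79.4| = 0.8.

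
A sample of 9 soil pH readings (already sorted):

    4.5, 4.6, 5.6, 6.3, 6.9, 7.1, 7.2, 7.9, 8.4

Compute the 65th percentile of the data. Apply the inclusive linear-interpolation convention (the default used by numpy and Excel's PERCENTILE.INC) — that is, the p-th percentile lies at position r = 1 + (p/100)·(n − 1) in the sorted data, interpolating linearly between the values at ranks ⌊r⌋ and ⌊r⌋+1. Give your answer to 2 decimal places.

7.12

n = 9.
r = 1 + (65/100)·(9 − 1) = 1 + 5.2 = 6.2.
Rank 6 is 7.1 and rank 7 is 7.2.
Interpolate: 7.1 + 0.2·(7.2 − 7.1) = 7.1 + 0.2·0.1 = 7.12.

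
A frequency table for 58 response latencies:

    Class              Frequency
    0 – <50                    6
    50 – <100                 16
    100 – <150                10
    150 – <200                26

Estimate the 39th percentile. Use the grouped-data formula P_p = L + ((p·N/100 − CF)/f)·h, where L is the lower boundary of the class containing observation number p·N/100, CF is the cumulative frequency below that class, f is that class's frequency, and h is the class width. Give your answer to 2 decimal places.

103.10

N = 58; target position k = 39/100 · 58 = 22.62.
Cumulative frequencies: 6, 22, 32, 58.
Observation 22.62 falls in the class 100 – <150.
L = 100, CF = 22, f = 10, h = 50.
P39 = 100 + ((22.62 − 22)/10)·50 = 100 + 3.1 = 103.1.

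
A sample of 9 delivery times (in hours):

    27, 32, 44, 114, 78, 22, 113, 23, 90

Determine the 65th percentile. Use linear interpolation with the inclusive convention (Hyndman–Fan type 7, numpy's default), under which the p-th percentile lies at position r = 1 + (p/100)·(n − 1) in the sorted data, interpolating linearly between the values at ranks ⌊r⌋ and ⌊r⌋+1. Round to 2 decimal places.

80.40

Sorted: 22, 23, 27, 32, 44, 78, 90, 113, 114.
n = 9.
r = 1 + (65/100)·(9 − 1) = 1 + 5.2 = 6.2.
Rank 6 is 78 and rank 7 is 90.
Interpolate: 78 + 0.2·(90 − 78) = 78 + 0.2·12 = 80.4.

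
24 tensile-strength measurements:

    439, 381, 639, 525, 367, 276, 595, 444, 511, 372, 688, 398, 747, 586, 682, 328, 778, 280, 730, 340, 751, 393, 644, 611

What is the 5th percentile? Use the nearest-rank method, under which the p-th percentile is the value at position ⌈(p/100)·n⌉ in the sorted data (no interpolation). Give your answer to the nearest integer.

280

Sorted: 276, 280, 328, 340, 367, 372, 381, 393, 398, 439, 444, 511, 525, 586, 595, 611, 639, 644, 682, 688, 730, 747, 751, 778.
n = 24.
Position = ⌈5/100 · 24⌉ = ⌈1.2⌉ = 2.
The value at rank 2 is 280.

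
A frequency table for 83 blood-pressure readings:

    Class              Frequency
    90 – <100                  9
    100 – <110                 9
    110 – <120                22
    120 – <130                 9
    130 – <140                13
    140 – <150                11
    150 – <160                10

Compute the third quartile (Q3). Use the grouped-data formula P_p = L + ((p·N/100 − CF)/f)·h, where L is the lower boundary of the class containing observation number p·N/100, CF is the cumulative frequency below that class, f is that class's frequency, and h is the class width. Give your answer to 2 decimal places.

N = 83; target position k = 75/100 · 83 = 62.25.
Cumulative frequencies: 9, 18, 40, 49, 62, 73, 83.
Observation 62.25 falls in the class 140 – <150.
L = 140, CF = 62, f = 11, h = 10.
P75 = 140 + ((62.25 − 62)/11)·10 = 140 + 0.227273 = 140.227.

140.23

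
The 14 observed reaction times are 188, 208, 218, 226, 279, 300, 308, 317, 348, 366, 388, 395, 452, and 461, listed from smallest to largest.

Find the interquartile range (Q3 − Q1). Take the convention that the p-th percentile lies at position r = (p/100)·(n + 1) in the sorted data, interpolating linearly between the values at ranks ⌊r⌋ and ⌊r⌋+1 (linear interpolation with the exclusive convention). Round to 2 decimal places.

n = 14.
P25: r = 3.75; ranks 3–4 are 218, 226; interpolating gives 224.
P75: r = 11.25; ranks 11–12 are 388, 395; interpolating gives 389.75.
Difference: 389.75 − 224 = 165.75.

165.75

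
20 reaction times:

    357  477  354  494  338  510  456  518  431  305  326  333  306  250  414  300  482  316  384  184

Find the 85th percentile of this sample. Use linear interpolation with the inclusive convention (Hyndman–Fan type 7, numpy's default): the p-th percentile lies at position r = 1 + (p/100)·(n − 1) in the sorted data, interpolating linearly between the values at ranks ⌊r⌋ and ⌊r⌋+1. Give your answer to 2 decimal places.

483.80

Sorted: 184, 250, 300, 305, 306, 316, 326, 333, 338, 354, 357, 384, 414, 431, 456, 477, 482, 494, 510, 518.
n = 20.
r = 1 + (85/100)·(20 − 1) = 1 + 16.15 = 17.15.
Rank 17 is 482 and rank 18 is 494.
Interpolate: 482 + 0.15·(494 − 482) = 482 + 0.15·12 = 483.8.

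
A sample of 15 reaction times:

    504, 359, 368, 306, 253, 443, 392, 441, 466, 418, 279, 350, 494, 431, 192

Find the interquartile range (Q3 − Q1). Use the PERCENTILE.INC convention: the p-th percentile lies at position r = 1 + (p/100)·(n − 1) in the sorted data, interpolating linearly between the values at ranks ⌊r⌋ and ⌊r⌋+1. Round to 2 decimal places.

Sorted: 192, 253, 279, 306, 350, 359, 368, 392, 418, 431, 441, 443, 466, 494, 504.
n = 15.
P25: r = 4.5; ranks 4–5 are 306, 350; interpolating gives 328.
P75: r = 11.5; ranks 11–12 are 441, 443; interpolating gives 442.
Difference: 442 − 328 = 114.

114.00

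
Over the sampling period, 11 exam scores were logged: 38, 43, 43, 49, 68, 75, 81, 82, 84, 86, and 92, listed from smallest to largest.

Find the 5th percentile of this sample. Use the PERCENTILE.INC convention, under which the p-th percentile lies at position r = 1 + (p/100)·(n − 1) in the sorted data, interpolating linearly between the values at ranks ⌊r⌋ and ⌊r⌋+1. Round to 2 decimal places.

n = 11.
r = 1 + (5/100)·(11 − 1) = 1 + 0.5 = 1.5.
Rank 1 is 38 and rank 2 is 43.
Interpolate: 38 + 0.5·(43 − 38) = 38 + 0.5·5 = 40.5.

40.50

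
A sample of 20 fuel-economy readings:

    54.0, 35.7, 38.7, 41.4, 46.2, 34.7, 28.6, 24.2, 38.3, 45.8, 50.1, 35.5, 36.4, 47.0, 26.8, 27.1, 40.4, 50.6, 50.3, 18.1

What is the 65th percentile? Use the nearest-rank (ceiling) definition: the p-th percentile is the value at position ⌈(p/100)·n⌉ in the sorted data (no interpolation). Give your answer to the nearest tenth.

41.4

Sorted: 18.1, 24.2, 26.8, 27.1, 28.6, 34.7, 35.5, 35.7, 36.4, 38.3, 38.7, 40.4, 41.4, 45.8, 46.2, 47.0, 50.1, 50.3, 50.6, 54.0.
n = 20.
Position = ⌈65/100 · 20⌉ = ⌈13⌉ = 13.
The value at rank 13 is 41.4.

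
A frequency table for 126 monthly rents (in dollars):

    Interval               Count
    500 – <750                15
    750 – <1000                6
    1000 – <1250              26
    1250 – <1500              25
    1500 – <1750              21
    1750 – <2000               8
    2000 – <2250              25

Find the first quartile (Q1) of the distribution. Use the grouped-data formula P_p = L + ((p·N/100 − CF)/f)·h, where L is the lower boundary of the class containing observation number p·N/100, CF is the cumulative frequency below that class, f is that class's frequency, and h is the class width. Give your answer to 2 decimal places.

N = 126; target position k = 25/100 · 126 = 31.5.
Cumulative frequencies: 15, 21, 47, 72, 93, 101, 126.
Observation 31.5 falls in the class 1000 – <1250.
L = 1000, CF = 21, f = 26, h = 250.
P25 = 1000 + ((31.5 − 21)/26)·250 = 1000 + 100.962 = 1100.96.

1100.96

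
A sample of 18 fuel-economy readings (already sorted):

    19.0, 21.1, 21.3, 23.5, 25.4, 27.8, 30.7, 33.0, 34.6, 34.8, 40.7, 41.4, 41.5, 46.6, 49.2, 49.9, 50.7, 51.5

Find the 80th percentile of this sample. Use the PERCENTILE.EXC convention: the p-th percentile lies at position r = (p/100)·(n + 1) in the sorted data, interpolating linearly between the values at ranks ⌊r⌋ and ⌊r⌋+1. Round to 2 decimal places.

49.34

n = 18.
r = (80/100)·(18 + 1) = 15.2.
Rank 15 is 49.2 and rank 16 is 49.9.
Interpolate: 49.2 + 0.2·(49.9 − 49.2) = 49.2 + 0.2·0.7 = 49.34.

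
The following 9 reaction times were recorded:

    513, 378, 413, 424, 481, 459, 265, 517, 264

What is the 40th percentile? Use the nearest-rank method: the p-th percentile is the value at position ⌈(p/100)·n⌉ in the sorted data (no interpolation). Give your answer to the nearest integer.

Sorted: 264, 265, 378, 413, 424, 459, 481, 513, 517.
n = 9.
Position = ⌈40/100 · 9⌉ = ⌈3.6⌉ = 4.
The value at rank 4 is 413.

413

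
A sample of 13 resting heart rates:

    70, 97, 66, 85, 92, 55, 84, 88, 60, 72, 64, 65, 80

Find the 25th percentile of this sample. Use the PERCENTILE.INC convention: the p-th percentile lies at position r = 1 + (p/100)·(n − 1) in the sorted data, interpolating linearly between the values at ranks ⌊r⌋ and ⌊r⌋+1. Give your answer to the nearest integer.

Sorted: 55, 60, 64, 65, 66, 70, 72, 80, 84, 85, 88, 92, 97.
n = 13.
r = 1 + (25/100)·(13 − 1) = 1 + 3 = 4.
r is an integer, so P25 is the value at rank 4: 65.

65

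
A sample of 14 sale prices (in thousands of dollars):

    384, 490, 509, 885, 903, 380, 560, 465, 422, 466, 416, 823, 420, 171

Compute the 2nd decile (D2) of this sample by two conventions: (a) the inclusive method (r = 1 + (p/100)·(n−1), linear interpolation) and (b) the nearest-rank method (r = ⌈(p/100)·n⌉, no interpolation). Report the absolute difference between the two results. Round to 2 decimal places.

19.20

Sorted: 171, 380, 384, 416, 420, 422, 465, 466, 490, 509, 560, 823, 885, 903.
n = 14.
(a) r = 3.6; between ranks 3 (384) and 4 (416): 403.2.
(b) the nearest-rank method: rank 3 → 384.
|403.2 − 384| = 19.2.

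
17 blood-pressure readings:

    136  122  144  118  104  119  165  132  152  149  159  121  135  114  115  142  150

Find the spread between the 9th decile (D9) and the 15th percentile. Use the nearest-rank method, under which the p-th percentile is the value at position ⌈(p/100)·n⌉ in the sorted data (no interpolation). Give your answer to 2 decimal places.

44.00

Sorted: 104, 114, 115, 118, 119, 121, 122, 132, 135, 136, 142, 144, 149, 150, 152, 159, 165.
n = 17.
P15: rank ⌈15/100·17⌉ = 3 → 115.
P90: rank ⌈90/100·17⌉ = 16 → 159.
Difference: 159 − 115 = 44.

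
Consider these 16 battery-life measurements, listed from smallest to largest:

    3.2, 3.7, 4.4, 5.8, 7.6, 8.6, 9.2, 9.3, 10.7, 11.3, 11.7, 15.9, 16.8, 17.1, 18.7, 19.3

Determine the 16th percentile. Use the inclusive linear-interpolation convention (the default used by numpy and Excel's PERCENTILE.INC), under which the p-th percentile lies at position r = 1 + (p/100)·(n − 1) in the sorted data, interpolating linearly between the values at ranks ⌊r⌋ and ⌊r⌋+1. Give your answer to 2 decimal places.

n = 16.
r = 1 + (16/100)·(16 − 1) = 1 + 2.4 = 3.4.
Rank 3 is 4.4 and rank 4 is 5.8.
Interpolate: 4.4 + 0.4·(5.8 − 4.4) = 4.4 + 0.4·1.4 = 4.96.

4.96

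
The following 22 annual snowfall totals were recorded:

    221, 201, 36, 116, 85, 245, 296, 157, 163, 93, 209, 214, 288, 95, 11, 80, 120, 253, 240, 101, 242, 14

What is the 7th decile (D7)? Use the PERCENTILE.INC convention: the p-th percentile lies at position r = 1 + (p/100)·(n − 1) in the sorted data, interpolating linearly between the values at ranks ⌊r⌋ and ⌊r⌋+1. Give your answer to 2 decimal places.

218.90

Sorted: 11, 14, 36, 80, 85, 93, 95, 101, 116, 120, 157, 163, 201, 209, 214, 221, 240, 242, 245, 253, 288, 296.
n = 22.
r = 1 + (70/100)·(22 − 1) = 1 + 14.7 = 15.7.
Rank 15 is 214 and rank 16 is 221.
Interpolate: 214 + 0.7·(221 − 214) = 214 + 0.7·7 = 218.9.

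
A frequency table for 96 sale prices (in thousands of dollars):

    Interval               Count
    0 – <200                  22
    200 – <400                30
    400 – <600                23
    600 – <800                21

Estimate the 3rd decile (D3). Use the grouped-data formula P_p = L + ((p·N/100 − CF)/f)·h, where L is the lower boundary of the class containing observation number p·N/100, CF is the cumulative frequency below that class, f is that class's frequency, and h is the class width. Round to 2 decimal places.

N = 96; target position k = 30/100 · 96 = 28.8.
Cumulative frequencies: 22, 52, 75, 96.
Observation 28.8 falls in the class 200 – <400.
L = 200, CF = 22, f = 30, h = 200.
P30 = 200 + ((28.8 − 22)/30)·200 = 200 + 45.3333 = 245.333.

245.33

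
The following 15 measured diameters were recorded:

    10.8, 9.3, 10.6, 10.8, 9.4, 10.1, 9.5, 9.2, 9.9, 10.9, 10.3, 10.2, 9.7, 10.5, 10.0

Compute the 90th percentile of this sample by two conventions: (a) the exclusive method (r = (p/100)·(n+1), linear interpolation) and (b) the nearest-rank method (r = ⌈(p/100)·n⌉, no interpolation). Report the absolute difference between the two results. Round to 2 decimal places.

0.04

Sorted: 9.2, 9.3, 9.4, 9.5, 9.7, 9.9, 10.0, 10.1, 10.2, 10.3, 10.5, 10.6, 10.8, 10.8, 10.9.
n = 15.
(a) r = 14.4; between ranks 14 (10.8) and 15 (10.9): 10.84.
(b) the nearest-rank method: rank 14 → 10.8.
|10.84 − 10.8| = 0.04.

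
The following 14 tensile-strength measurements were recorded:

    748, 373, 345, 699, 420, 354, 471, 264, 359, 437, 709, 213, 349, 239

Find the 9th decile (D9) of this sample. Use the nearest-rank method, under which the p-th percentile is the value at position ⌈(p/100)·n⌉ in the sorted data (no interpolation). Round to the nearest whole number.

Sorted: 213, 239, 264, 345, 349, 354, 359, 373, 420, 437, 471, 699, 709, 748.
n = 14.
Position = ⌈90/100 · 14⌉ = ⌈12.6⌉ = 13.
The value at rank 13 is 709.

709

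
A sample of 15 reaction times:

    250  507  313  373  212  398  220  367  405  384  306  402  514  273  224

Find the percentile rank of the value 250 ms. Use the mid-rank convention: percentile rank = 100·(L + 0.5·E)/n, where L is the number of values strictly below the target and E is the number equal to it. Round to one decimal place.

Sorted: 212, 220, 224, 250, 273, 306, 313, 367, 373, 384, 398, 402, 405, 507, 514.
Count below 250: L = 3; count equal: E = 1; n = 15.
Percentile rank = 100·(3 + 0.5·1)/15 = 100·3.5/15 = 23.33.

23.3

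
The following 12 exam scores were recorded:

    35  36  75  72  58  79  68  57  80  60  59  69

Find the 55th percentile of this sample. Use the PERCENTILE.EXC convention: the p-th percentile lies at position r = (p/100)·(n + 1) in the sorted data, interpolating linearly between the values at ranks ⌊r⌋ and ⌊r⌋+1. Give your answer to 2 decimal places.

68.15

Sorted: 35, 36, 57, 58, 59, 60, 68, 69, 72, 75, 79, 80.
n = 12.
r = (55/100)·(12 + 1) = 7.15.
Rank 7 is 68 and rank 8 is 69.
Interpolate: 68 + 0.15·(69 − 68) = 68 + 0.15·1 = 68.15.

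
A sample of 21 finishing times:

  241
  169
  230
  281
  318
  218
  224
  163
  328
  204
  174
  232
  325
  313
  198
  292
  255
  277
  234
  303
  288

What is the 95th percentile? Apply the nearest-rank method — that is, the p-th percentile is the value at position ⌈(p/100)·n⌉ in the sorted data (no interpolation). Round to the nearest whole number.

325

Sorted: 163, 169, 174, 198, 204, 218, 224, 230, 232, 234, 241, 255, 277, 281, 288, 292, 303, 313, 318, 325, 328.
n = 21.
Position = ⌈95/100 · 21⌉ = ⌈19.95⌉ = 20.
The value at rank 20 is 325.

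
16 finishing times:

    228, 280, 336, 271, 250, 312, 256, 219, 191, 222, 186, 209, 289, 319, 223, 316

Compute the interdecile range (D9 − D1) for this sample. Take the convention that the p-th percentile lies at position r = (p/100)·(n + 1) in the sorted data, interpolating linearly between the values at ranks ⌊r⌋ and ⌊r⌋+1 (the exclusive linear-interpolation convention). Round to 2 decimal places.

134.60

Sorted: 186, 191, 209, 219, 222, 223, 228, 250, 256, 271, 280, 289, 312, 316, 319, 336.
n = 16.
P10: r = 1.7; ranks 1–2 are 186, 191; interpolating gives 189.5.
P90: r = 15.3; ranks 15–16 are 319, 336; interpolating gives 324.1.
Difference: 324.1 − 189.5 = 134.6.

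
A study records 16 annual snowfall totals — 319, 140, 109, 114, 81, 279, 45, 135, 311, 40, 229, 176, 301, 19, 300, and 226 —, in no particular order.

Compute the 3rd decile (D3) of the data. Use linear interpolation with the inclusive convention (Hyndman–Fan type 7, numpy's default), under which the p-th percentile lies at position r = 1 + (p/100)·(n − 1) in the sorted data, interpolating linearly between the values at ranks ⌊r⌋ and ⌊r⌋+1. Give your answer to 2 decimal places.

Sorted: 19, 40, 45, 81, 109, 114, 135, 140, 176, 226, 229, 279, 300, 301, 311, 319.
n = 16.
r = 1 + (30/100)·(16 − 1) = 1 + 4.5 = 5.5.
Rank 5 is 109 and rank 6 is 114.
Interpolate: 109 + 0.5·(114 − 109) = 109 + 0.5·5 = 111.5.

111.50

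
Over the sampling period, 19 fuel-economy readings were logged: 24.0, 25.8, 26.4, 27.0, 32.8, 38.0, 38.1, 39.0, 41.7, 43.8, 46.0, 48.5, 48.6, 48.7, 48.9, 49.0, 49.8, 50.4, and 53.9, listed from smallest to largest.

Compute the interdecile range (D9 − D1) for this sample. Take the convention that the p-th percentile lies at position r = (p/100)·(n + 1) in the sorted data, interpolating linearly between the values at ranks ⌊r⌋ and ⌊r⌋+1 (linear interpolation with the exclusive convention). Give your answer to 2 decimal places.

24.60

n = 19.
P10: r = 2 (integer) → 25.8.
P90: r = 18 (integer) → 50.4.
Difference: 50.4 − 25.8 = 24.6.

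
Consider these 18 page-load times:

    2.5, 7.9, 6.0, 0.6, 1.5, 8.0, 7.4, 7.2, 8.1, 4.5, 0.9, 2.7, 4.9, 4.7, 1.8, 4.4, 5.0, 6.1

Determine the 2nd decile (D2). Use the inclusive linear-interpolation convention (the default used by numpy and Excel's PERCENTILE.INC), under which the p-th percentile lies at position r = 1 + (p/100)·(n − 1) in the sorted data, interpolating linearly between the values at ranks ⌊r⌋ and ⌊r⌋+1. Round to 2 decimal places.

Sorted: 0.6, 0.9, 1.5, 1.8, 2.5, 2.7, 4.4, 4.5, 4.7, 4.9, 5.0, 6.0, 6.1, 7.2, 7.4, 7.9, 8.0, 8.1.
n = 18.
r = 1 + (20/100)·(18 − 1) = 1 + 3.4 = 4.4.
Rank 4 is 1.8 and rank 5 is 2.5.
Interpolate: 1.8 + 0.4·(2.5 − 1.8) = 1.8 + 0.4·0.7 = 2.08.

2.08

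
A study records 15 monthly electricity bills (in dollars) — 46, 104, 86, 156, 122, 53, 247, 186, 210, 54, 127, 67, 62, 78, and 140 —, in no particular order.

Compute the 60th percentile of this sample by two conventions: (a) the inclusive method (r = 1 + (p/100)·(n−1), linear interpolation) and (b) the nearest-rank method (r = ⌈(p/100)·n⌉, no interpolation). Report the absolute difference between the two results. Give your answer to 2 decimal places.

2.00

Sorted: 46, 53, 54, 62, 67, 78, 86, 104, 122, 127, 140, 156, 186, 210, 247.
n = 15.
(a) r = 9.4; between ranks 9 (122) and 10 (127): 124.
(b) the nearest-rank method: rank 9 → 122.
|124 − 122| = 2.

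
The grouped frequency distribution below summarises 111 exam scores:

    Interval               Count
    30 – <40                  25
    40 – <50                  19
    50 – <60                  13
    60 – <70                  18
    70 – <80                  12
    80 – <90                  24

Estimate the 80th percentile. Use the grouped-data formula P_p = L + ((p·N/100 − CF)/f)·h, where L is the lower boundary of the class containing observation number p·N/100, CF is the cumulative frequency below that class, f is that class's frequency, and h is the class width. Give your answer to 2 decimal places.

80.75

N = 111; target position k = 80/100 · 111 = 88.8.
Cumulative frequencies: 25, 44, 57, 75, 87, 111.
Observation 88.8 falls in the class 80 – <90.
L = 80, CF = 87, f = 24, h = 10.
P80 = 80 + ((88.8 − 87)/24)·10 = 80 + 0.75 = 80.75.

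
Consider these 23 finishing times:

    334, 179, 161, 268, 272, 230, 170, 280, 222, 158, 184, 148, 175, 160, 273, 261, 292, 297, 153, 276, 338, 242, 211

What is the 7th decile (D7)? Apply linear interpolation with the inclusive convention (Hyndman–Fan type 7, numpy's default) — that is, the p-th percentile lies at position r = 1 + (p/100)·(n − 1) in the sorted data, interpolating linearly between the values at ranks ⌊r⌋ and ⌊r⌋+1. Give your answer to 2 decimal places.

Sorted: 148, 153, 158, 160, 161, 170, 175, 179, 184, 211, 222, 230, 242, 261, 268, 272, 273, 276, 280, 292, 297, 334, 338.
n = 23.
r = 1 + (70/100)·(23 − 1) = 1 + 15.4 = 16.4.
Rank 16 is 272 and rank 17 is 273.
Interpolate: 272 + 0.4·(273 − 272) = 272 + 0.4·1 = 272.4.

272.40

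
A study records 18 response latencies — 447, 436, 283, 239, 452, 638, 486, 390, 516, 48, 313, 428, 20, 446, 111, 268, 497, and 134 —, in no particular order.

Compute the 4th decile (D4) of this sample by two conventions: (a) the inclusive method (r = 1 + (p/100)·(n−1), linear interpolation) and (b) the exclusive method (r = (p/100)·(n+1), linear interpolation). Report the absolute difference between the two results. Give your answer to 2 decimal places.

6.00

Sorted: 20, 48, 111, 134, 239, 268, 283, 313, 390, 428, 436, 446, 447, 452, 486, 497, 516, 638.
n = 18.
(a) r = 7.8; between ranks 7 (283) and 8 (313): 307.
(b) r = 7.6; between ranks 7 (283) and 8 (313): 301.
|307 − 301| = 6.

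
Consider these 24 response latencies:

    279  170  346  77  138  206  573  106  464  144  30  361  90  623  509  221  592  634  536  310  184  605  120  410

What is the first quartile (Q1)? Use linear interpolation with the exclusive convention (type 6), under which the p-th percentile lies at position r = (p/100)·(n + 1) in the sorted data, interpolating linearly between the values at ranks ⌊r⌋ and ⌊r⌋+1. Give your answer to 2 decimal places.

Sorted: 30, 77, 90, 106, 120, 138, 144, 170, 184, 206, 221, 279, 310, 346, 361, 410, 464, 509, 536, 573, 592, 605, 623, 634.
n = 24.
r = (25/100)·(24 + 1) = 6.25.
Rank 6 is 138 and rank 7 is 144.
Interpolate: 138 + 0.25·(144 − 138) = 138 + 0.25·6 = 139.5.

139.50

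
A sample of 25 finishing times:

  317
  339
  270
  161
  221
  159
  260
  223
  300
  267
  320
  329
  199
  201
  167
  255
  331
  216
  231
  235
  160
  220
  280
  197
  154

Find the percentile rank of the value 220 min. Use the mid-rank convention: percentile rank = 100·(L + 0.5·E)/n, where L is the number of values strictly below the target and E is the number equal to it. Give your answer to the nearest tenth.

Sorted: 154, 159, 160, 161, 167, 197, 199, 201, 216, 220, 221, 223, 231, 235, 255, 260, 267, 270, 280, 300, 317, 320, 329, 331, 339.
Count below 220: L = 9; count equal: E = 1; n = 25.
Percentile rank = 100·(9 + 0.5·1)/25 = 100·9.5/25 = 38.

38.0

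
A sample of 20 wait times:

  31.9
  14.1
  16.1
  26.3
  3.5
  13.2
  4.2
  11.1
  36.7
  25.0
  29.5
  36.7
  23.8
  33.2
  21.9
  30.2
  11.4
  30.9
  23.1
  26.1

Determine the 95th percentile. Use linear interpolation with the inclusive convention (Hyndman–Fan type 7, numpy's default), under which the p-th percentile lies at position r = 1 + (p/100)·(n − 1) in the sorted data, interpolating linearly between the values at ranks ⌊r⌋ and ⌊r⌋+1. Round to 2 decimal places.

36.70

Sorted: 3.5, 4.2, 11.1, 11.4, 13.2, 14.1, 16.1, 21.9, 23.1, 23.8, 25.0, 26.1, 26.3, 29.5, 30.2, 30.9, 31.9, 33.2, 36.7, 36.7.
n = 20.
r = 1 + (95/100)·(20 − 1) = 1 + 18.05 = 19.05.
Rank 19 is 36.7 and rank 20 is 36.7.
Interpolate: 36.7 + 0.05·(36.7 − 36.7) = 36.7 + 0.05·0 = 36.7.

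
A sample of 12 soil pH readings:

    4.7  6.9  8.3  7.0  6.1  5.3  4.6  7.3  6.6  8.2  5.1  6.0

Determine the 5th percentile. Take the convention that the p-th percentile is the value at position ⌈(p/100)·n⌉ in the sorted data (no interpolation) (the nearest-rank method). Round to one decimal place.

4.6

Sorted: 4.6, 4.7, 5.1, 5.3, 6.0, 6.1, 6.6, 6.9, 7.0, 7.3, 8.2, 8.3.
n = 12.
Position = ⌈5/100 · 12⌉ = ⌈0.6⌉ = 1.
The value at rank 1 is 4.6.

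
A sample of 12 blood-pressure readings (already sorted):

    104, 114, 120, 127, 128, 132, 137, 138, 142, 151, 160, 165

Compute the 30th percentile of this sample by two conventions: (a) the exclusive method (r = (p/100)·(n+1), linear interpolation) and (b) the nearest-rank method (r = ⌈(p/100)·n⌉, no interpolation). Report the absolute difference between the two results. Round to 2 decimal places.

0.70

n = 12.
(a) r = 3.9; between ranks 3 (120) and 4 (127): 126.3.
(b) the nearest-rank method: rank 4 → 127.
|126.3 − 127| = 0.7.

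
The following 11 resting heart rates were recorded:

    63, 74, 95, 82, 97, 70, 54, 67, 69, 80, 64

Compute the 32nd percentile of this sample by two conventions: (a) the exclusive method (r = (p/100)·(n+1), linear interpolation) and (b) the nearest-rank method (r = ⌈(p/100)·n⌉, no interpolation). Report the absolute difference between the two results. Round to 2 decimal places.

Sorted: 54, 63, 64, 67, 69, 70, 74, 80, 82, 95, 97.
n = 11.
(a) r = 3.84; between ranks 3 (64) and 4 (67): 66.52.
(b) the nearest-rank method: rank 4 → 67.
|66.52 − 67| = 0.48.

0.48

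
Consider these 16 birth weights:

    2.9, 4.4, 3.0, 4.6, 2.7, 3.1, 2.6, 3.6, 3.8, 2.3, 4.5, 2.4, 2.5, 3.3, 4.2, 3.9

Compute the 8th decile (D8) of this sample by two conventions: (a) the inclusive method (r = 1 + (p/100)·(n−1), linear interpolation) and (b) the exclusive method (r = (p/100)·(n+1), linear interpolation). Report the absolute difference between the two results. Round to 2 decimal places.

0.12

Sorted: 2.3, 2.4, 2.5, 2.6, 2.7, 2.9, 3.0, 3.1, 3.3, 3.6, 3.8, 3.9, 4.2, 4.4, 4.5, 4.6.
n = 16.
(a) r = 13 → value at rank 13 = 4.2.
(b) r = 13.6; between ranks 13 (4.2) and 14 (4.4): 4.32.
|4.2 − 4.32| = 0.12.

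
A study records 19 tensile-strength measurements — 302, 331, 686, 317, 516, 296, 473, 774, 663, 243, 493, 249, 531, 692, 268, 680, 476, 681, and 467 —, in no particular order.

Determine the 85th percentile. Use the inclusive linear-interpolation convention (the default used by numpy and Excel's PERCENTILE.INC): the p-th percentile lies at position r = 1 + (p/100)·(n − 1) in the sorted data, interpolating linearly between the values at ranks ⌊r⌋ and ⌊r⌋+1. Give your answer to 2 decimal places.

682.50

Sorted: 243, 249, 268, 296, 302, 317, 331, 467, 473, 476, 493, 516, 531, 663, 680, 681, 686, 692, 774.
n = 19.
r = 1 + (85/100)·(19 − 1) = 1 + 15.3 = 16.3.
Rank 16 is 681 and rank 17 is 686.
Interpolate: 681 + 0.3·(686 − 681) = 681 + 0.3·5 = 682.5.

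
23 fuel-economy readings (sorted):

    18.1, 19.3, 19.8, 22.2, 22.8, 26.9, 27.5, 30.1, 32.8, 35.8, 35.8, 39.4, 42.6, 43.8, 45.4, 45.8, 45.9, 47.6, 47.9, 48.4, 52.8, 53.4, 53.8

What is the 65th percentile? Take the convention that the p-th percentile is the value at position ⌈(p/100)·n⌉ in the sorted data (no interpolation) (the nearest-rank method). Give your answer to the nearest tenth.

n = 23.
Position = ⌈65/100 · 23⌉ = ⌈14.95⌉ = 15.
The value at rank 15 is 45.4.

45.4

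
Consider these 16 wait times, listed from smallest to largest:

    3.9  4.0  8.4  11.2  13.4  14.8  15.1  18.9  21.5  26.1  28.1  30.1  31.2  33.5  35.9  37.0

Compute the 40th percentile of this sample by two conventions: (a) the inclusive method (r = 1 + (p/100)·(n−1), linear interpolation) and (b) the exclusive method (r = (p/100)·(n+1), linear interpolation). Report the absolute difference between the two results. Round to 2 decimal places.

0.06

n = 16.
(a) r = 7 → value at rank 7 = 15.1.
(b) r = 6.8; between ranks 6 (14.8) and 7 (15.1): 15.04.
|15.1 − 15.04| = 0.06.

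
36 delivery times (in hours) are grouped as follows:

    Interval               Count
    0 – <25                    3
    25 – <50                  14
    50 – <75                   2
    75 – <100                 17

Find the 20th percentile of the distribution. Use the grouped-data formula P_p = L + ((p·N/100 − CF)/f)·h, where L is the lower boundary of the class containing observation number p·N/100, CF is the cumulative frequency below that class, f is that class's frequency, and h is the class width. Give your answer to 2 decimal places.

N = 36; target position k = 20/100 · 36 = 7.2.
Cumulative frequencies: 3, 17, 19, 36.
Observation 7.2 falls in the class 25 – <50.
L = 25, CF = 3, f = 14, h = 25.
P20 = 25 + ((7.2 − 3)/14)·25 = 25 + 7.5 = 32.5.

32.50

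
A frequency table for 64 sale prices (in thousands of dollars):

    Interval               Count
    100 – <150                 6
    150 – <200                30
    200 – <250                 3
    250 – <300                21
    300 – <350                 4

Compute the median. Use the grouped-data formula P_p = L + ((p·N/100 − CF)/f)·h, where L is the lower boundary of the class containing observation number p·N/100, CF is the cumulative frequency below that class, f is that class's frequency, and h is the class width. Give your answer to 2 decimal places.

N = 64; target position k = 50/100 · 64 = 32.
Cumulative frequencies: 6, 36, 39, 60, 64.
Observation 32 falls in the class 150 – <200.
L = 150, CF = 6, f = 30, h = 50.
P50 = 150 + ((32 − 6)/30)·50 = 150 + 43.3333 = 193.333.

193.33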